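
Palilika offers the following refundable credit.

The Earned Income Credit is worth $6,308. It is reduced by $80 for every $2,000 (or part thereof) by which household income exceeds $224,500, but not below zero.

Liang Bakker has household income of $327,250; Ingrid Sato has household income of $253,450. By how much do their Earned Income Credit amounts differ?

$2,960

Liang ($327,250): Earned Income Credit: income exceeds $224,500 by $102,750, which is 52 full-or-partial $2,000 increments; reduction = 52 × $80 = $4,160, leaving $2,148.
Ingrid ($253,450): Earned Income Credit: income exceeds $224,500 by $28,950, which is 15 full-or-partial $2,000 increments; reduction = 15 × $80 = $1,200, leaving $5,108.
Difference: |$2,148 − $5,108| = $2,960.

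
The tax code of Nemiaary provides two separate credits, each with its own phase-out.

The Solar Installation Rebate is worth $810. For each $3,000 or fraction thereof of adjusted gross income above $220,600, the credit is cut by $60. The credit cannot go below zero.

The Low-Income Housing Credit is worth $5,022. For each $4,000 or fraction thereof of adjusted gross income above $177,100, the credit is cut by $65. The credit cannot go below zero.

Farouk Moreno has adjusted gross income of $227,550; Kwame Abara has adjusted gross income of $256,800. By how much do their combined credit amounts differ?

Farouk ($227,550): Solar Installation Rebate: income exceeds $220,600 by $6,950, which is 3 full-or-partial $3,000 increments; reduction = 3 × $60 = $180, leaving $630. Low-Income Housing Credit: income exceeds $177,100 by $50,450, which is 13 full-or-partial $4,000 increments; reduction = 13 × $65 = $845, leaving $4,177. total $630 + $4,177 = $4,807
Kwame ($256,800): Solar Installation Rebate: income exceeds $220,600 by $36,200, which is 13 full-or-partial $3,000 increments; reduction = 13 × $60 = $780, leaving $30. Low-Income Housing Credit: income exceeds $177,100 by $79,700, which is 20 full-or-partial $4,000 increments; reduction = 20 × $65 = $1,300, leaving $3,722. total $30 + $3,722 = $3,752
Difference: |$4,807 − $3,752| = $1,055.

$1,055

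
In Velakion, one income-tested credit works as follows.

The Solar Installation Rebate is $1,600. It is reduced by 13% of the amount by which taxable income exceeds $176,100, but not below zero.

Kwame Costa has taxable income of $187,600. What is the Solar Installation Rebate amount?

$105

Solar Installation Rebate: 13% of the $11,500 excess over $176,100 is $1,495; credit = $1,600 − $1,495 = $105.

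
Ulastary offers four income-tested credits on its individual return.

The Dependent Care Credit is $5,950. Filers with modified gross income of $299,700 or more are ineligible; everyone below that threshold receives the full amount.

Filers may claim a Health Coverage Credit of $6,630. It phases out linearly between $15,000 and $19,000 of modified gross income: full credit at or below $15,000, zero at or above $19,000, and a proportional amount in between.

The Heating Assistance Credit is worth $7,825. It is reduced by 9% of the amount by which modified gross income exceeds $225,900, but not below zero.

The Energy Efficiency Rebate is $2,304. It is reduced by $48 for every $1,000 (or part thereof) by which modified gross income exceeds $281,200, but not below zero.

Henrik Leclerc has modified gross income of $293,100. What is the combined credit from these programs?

Dependent Care Credit: $293,100 is below the $299,700 cutoff, so the full $5,950 applies.
Health Coverage Credit: $293,100 is at or above $19,000, so the credit is $0.
Heating Assistance Credit: 9% of the $67,200 excess over $225,900 is $6,048; credit = $7,825 − $6,048 = $1,777.
Energy Efficiency Rebate: income exceeds $281,200 by $11,900, which is 12 full-or-partial $1,000 increments; reduction = 12 × $48 = $576, leaving $1,728.
Total: $5,950 + $0 + $1,777 + $1,728 = $9,455.

$9,455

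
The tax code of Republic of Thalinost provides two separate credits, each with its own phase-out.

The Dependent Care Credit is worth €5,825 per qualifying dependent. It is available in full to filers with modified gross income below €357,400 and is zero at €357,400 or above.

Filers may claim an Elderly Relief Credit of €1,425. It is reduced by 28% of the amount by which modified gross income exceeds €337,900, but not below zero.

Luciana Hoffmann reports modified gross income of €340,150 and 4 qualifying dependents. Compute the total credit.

€24,095

Dependent Care Credit: base = 4 × €5,825 = €23,300. €340,150 is below the €357,400 cutoff, so the full €23,300 applies.
Elderly Relief Credit: 28% of the €2,250 excess over €337,900 is €630; credit = €1,425 − €630 = €795.
Total: €23,300 + €795 = €24,095.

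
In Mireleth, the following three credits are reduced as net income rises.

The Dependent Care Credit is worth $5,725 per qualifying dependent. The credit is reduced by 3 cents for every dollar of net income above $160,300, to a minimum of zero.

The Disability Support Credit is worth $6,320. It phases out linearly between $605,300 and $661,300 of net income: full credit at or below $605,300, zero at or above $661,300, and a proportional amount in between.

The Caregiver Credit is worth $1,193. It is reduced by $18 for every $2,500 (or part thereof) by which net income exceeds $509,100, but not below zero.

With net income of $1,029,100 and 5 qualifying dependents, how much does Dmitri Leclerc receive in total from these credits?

$2,561

Dependent Care Credit: base = 5 × $5,725 = $28,625. 3% of the $868,800 excess over $160,300 is $26,064; credit = $28,625 − $26,064 = $2,561.
Disability Support Credit: $1,029,100 is at or above $661,300, so the credit is $0.
Caregiver Credit: income exceeds $509,100 by $520,000 → 208 increments × $18 = $3,744 ≥ base, so the credit is $0.
Total: $2,561 + $0 + $0 = $2,561.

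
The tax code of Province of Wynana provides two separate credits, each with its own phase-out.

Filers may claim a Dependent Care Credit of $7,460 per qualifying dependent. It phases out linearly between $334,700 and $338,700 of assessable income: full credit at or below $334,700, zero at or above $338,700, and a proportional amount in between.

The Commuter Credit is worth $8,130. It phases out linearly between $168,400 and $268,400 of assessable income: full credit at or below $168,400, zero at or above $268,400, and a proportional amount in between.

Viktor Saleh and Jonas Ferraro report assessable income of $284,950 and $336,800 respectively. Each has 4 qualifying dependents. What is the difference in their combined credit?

Viktor ($284,950): Dependent Care Credit: base = 4 × $7,460 = $29,840. $284,950 is at or below the $334,700 threshold, so the full $29,840 applies. Commuter Credit: $284,950 is at or above $268,400, so the credit is $0. total $29,840 + $0 = $29,840
Jonas ($336,800): Dependent Care Credit: base = 4 × $7,460 = $29,840. $336,800 is $2,100 into a $4,000 phase-out range, leaving 1,900/4,000 of the credit: $29,840 × 1,900/4,000 = $14,174. Commuter Credit: $336,800 is at or above $268,400, so the credit is $0. total $14,174 + $0 = $14,174
Difference: |$29,840 − $14,174| = $15,666.

$15,666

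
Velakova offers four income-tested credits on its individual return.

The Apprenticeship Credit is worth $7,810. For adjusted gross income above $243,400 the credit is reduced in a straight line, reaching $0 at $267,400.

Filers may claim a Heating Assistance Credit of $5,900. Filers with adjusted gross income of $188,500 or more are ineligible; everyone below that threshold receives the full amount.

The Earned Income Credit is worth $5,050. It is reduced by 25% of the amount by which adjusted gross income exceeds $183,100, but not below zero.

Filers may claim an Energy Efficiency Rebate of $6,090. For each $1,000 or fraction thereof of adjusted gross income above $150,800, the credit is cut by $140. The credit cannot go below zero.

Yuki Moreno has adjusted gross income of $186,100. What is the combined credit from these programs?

$19,060

Apprenticeship Credit: $186,100 is at or below the $243,400 threshold, so the full $7,810 applies.
Heating Assistance Credit: $186,100 is below the $188,500 cutoff, so the full $5,900 applies.
Earned Income Credit: 25% of the $3,000 excess over $183,100 is $750; credit = $5,050 − $750 = $4,300.
Energy Efficiency Rebate: income exceeds $150,800 by $35,300, which is 36 full-or-partial $1,000 increments; reduction = 36 × $140 = $5,040, leaving $1,050.
Total: $7,810 + $5,900 + $4,300 + $1,050 = $19,060.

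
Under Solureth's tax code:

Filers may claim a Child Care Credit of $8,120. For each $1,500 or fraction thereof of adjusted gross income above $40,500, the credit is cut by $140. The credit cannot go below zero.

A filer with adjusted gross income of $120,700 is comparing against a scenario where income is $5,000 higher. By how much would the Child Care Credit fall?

At $120,700 — income exceeds $40,500 by $80,200, which is 54 full-or-partial $1,500 increments; reduction = 54 × $140 = $7,560, leaving $560.
At $125,700 — income exceeds $40,500 by $85,200, which is 57 full-or-partial $1,500 increments; reduction = 57 × $140 = $7,980, leaving $140.
Lost: $560 − $140 = $420.

$420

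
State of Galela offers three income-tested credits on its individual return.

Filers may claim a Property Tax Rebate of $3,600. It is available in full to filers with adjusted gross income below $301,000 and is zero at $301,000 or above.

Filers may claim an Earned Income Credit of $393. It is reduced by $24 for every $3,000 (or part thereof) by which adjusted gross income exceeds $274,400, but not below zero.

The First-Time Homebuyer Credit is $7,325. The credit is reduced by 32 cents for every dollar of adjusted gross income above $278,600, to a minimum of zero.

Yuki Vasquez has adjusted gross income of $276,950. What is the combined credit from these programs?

Property Tax Rebate: $276,950 is below the $301,000 cutoff, so the full $3,600 applies.
Earned Income Credit: income exceeds $274,400 by $2,550, which is 1 full-or-partial $3,000 increment; reduction = 1 × $24 = $24, leaving $369.
First-Time Homebuyer Credit: $276,950 is at or below the $278,600 threshold, so the full $7,325 applies.
Total: $3,600 + $369 + $7,325 = $11,294.

$11,294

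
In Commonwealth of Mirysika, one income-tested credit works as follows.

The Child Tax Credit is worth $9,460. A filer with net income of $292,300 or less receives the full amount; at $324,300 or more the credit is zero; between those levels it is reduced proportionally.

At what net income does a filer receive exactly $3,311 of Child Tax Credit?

$313,100

$3,311 is 3,311/9,460 of the full $9,460, so 6,149/9,460 of the $32,000 range has been used: income = $292,300 + $32,000 × 6,149/9,460 = $313,100.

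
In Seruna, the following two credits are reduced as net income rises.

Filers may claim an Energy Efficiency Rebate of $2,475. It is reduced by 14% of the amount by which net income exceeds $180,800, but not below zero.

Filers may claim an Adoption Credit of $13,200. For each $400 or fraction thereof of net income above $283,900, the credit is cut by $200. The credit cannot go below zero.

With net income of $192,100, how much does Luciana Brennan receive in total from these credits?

Energy Efficiency Rebate: 14% of the $11,300 excess over $180,800 is $1,582; credit = $2,475 − $1,582 = $893.
Adoption Credit: $192,100 is at or below the $283,900 threshold, so the full $13,200 applies.
Total: $893 + $13,200 = $14,093.

$14,093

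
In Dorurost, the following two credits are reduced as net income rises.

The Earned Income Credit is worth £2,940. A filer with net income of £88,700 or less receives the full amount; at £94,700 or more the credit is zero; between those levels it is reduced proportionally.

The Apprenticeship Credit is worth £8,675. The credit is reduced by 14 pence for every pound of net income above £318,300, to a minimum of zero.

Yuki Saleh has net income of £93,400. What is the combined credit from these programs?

Earned Income Credit: £93,400 is £4,700 into a £6,000 phase-out range, leaving 1,300/6,000 of the credit: £2,940 × 1,300/6,000 = £637.
Apprenticeship Credit: £93,400 is at or below the £318,300 threshold, so the full £8,675 applies.
Total: £637 + £8,675 = £9,312.

£9,312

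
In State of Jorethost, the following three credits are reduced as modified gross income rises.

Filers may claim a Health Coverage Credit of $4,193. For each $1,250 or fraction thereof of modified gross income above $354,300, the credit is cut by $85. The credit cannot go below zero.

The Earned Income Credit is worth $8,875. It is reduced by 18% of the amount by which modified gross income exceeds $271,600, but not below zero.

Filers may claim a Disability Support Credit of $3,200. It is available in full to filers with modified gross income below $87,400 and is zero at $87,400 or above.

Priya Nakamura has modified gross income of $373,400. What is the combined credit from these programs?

$2,833

Health Coverage Credit: income exceeds $354,300 by $19,100, which is 16 full-or-partial $1,250 increments; reduction = 16 × $85 = $1,360, leaving $2,833.
Earned Income Credit: 18% of the $101,800 excess over $271,600 is $18,324 ≥ base, so the credit is $0.
Disability Support Credit: $373,400 meets or exceeds the $87,400 cutoff, so the credit is $0.
Total: $2,833 + $0 + $0 = $2,833.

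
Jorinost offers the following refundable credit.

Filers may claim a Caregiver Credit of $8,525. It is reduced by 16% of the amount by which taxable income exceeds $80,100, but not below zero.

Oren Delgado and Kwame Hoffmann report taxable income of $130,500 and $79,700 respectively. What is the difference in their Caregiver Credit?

$8,064

Oren ($130,500): Caregiver Credit: 16% of the $50,400 excess over $80,100 is $8,064; credit = $8,525 − $8,064 = $461.
Kwame ($79,700): Caregiver Credit: $79,700 is at or below the $80,100 threshold, so the full $8,525 applies.
Difference: |$461 − $8,525| = $8,064.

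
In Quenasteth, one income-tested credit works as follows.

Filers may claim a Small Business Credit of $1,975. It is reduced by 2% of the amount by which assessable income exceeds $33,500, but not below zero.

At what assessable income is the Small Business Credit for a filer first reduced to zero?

$132,250

The credit falls by 2% of each dollar above $33,500, so it reaches zero when the excess is $1,975 / 2% = $98,750: income = $33,500 + $98,750 = $132,250.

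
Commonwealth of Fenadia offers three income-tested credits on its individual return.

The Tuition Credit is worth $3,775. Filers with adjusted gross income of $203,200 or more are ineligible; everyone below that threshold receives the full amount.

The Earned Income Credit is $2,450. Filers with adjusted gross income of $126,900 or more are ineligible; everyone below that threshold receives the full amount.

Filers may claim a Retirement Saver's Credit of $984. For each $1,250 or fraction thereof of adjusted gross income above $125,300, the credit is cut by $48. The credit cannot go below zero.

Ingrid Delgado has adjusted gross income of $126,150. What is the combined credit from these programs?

Tuition Credit: $126,150 is below the $203,200 cutoff, so the full $3,775 applies.
Earned Income Credit: $126,150 is below the $126,900 cutoff, so the full $2,450 applies.
Retirement Saver's Credit: income exceeds $125,300 by $850, which is 1 full-or-partial $1,250 increment; reduction = 1 × $48 = $48, leaving $936.
Total: $3,775 + $2,450 + $936 = $7,161.

$7,161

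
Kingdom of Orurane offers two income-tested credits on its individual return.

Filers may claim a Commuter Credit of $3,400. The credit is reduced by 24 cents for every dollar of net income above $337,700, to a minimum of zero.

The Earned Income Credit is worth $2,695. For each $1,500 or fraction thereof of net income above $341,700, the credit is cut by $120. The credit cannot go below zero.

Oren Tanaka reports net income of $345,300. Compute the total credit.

$3,911

Commuter Credit: 24% of the $7,600 excess over $337,700 is $1,824; credit = $3,400 − $1,824 = $1,576.
Earned Income Credit: income exceeds $341,700 by $3,600, which is 3 full-or-partial $1,500 increments; reduction = 3 × $120 = $360, leaving $2,335.
Total: $1,576 + $2,335 = $3,911.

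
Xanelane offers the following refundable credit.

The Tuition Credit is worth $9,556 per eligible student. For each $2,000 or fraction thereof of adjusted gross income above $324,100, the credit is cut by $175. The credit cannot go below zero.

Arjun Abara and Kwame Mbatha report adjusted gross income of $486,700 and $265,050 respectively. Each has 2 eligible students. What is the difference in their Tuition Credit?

Arjun ($486,700): Tuition Credit: base = 2 × $9,556 = $19,112. income exceeds $324,100 by $162,600, which is 82 full-or-partial $2,000 increments; reduction = 82 × $175 = $14,350, leaving $4,762.
Kwame ($265,050): Tuition Credit: base = 2 × $9,556 = $19,112. $265,050 is at or below the $324,100 threshold, so the full $19,112 applies.
Difference: |$4,762 − $19,112| = $14,350.

$14,350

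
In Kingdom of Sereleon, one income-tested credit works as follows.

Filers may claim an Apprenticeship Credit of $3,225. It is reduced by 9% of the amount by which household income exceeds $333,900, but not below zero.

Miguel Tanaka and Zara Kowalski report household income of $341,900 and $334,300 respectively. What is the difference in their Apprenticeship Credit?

Miguel ($341,900): Apprenticeship Credit: 9% of the $8,000 excess over $333,900 is $720; credit = $3,225 − $720 = $2,505.
Zara ($334,300): Apprenticeship Credit: 9% of the $400 excess over $333,900 is $36; credit = $3,225 − $36 = $3,189.
Difference: |$2,505 − $3,189| = $684.

$684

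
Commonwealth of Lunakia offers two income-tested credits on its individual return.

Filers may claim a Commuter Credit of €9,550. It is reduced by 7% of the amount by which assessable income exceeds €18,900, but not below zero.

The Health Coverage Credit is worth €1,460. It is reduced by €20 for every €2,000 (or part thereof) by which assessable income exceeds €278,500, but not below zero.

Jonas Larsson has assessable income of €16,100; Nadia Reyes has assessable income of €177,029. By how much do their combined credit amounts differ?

€9,550

Jonas (€16,100): Commuter Credit: €16,100 is at or below the €18,900 threshold, so the full €9,550 applies. Health Coverage Credit: €16,100 is at or below the €278,500 threshold, so the full €1,460 applies. total €9,550 + €1,460 = €11,010
Nadia (€177,029): Commuter Credit: 7% of the €158,129 excess over €18,900 is €11,069.03 ≥ base, so the credit is €0. Health Coverage Credit: €177,029 is at or below the €278,500 threshold, so the full €1,460 applies. total €0 + €1,460 = €1,460
Difference: |€11,010 − €1,460| = €9,550.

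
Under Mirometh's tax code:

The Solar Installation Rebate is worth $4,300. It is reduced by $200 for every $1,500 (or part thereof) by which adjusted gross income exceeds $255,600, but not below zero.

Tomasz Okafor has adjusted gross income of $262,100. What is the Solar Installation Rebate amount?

Solar Installation Rebate: income exceeds $255,600 by $6,500, which is 5 full-or-partial $1,500 increments; reduction = 5 × $200 = $1,000, leaving $3,300.

$3,300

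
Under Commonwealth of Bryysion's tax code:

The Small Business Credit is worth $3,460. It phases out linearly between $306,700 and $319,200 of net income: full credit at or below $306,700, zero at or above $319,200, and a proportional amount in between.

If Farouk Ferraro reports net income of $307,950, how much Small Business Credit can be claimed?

$3,114

Small Business Credit: $307,950 is $1,250 into a $12,500 phase-out range, leaving 11,250/12,500 of the credit: $3,460 × 11,250/12,500 = $3,114.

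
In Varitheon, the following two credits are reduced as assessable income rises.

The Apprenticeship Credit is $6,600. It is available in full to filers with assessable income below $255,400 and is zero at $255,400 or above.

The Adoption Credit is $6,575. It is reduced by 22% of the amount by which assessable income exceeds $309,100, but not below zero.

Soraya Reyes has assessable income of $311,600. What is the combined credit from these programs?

$6,025

Apprenticeship Credit: $311,600 meets or exceeds the $255,400 cutoff, so the credit is $0.
Adoption Credit: 22% of the $2,500 excess over $309,100 is $550; credit = $6,575 − $550 = $6,025.
Total: $0 + $6,025 = $6,025.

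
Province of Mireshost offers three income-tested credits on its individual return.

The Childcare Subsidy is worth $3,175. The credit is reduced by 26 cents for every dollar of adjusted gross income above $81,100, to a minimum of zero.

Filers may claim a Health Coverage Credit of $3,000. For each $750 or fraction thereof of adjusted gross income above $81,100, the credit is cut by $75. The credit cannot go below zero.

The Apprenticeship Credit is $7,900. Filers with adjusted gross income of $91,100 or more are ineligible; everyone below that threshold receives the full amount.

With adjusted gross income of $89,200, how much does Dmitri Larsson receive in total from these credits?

$11,144

Childcare Subsidy: 26% of the $8,100 excess over $81,100 is $2,106; credit = $3,175 − $2,106 = $1,069.
Health Coverage Credit: income exceeds $81,100 by $8,100, which is 11 full-or-partial $750 increments; reduction = 11 × $75 = $825, leaving $2,175.
Apprenticeship Credit: $89,200 is below the $91,100 cutoff, so the full $7,900 applies.
Total: $1,069 + $2,175 + $7,900 = $11,144.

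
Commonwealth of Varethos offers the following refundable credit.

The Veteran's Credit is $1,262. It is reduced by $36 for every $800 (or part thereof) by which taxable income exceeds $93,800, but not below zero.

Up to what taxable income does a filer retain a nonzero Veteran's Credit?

After 35 increments the reduction is 35 × $36 = $1,260, leaving $2; one more increment wipes it out. Increment 35 ends at excess 35 × $800 = $28,000, so the highest qualifying income is $93,800 + $28,000 = $121,800.

$121,800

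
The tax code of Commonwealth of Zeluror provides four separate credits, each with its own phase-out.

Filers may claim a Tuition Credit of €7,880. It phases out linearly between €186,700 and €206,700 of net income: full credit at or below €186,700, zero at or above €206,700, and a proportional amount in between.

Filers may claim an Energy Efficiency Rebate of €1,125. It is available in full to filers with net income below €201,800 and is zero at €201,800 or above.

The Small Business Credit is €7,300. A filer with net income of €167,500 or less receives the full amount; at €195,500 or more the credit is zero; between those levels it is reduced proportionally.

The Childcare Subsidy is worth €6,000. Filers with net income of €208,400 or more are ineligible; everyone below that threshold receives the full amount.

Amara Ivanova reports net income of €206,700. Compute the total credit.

Tuition Credit: €206,700 is at or above €206,700, so the credit is €0.
Energy Efficiency Rebate: €206,700 meets or exceeds the €201,800 cutoff, so the credit is €0.
Small Business Credit: €206,700 is at or above €195,500, so the credit is €0.
Childcare Subsidy: €206,700 is below the €208,400 cutoff, so the full €6,000 applies.
Total: €0 + €0 + €0 + €6,000 = €6,000.

€6,000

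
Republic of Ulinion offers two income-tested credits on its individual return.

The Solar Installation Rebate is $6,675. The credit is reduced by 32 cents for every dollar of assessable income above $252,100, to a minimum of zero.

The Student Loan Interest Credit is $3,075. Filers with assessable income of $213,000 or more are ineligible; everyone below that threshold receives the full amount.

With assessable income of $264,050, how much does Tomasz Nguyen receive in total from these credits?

Solar Installation Rebate: 32% of the $11,950 excess over $252,100 is $3,824; credit = $6,675 − $3,824 = $2,851.
Student Loan Interest Credit: $264,050 meets or exceeds the $213,000 cutoff, so the credit is $0.
Total: $2,851 + $0 = $2,851.

$2,851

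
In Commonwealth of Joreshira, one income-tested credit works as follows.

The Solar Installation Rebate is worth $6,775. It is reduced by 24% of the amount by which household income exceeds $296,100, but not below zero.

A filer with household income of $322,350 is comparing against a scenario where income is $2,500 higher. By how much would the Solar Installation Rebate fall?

$475

At $322,350 — 24% of the $26,250 excess over $296,100 is $6,300; credit = $6,775 − $6,300 = $475.
At $324,850 — 24% of the $28,750 excess over $296,100 is $6,900 ≥ base, so the credit is $0.
Lost: $475 − $0 = $475.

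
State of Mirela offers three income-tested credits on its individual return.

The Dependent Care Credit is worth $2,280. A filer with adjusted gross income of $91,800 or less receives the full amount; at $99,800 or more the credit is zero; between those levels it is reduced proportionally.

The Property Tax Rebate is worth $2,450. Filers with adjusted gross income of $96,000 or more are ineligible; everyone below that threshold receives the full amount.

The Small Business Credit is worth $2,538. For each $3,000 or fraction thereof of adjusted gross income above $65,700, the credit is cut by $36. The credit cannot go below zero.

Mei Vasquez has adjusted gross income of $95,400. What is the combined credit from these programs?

$5,882

Dependent Care Credit: $95,400 is $3,600 into a $8,000 phase-out range, leaving 4,400/8,000 of the credit: $2,280 × 4,400/8,000 = $1,254.
Property Tax Rebate: $95,400 is below the $96,000 cutoff, so the full $2,450 applies.
Small Business Credit: income exceeds $65,700 by $29,700, which is 10 full-or-partial $3,000 increments; reduction = 10 × $36 = $360, leaving $2,178.
Total: $1,254 + $2,450 + $2,178 = $5,882.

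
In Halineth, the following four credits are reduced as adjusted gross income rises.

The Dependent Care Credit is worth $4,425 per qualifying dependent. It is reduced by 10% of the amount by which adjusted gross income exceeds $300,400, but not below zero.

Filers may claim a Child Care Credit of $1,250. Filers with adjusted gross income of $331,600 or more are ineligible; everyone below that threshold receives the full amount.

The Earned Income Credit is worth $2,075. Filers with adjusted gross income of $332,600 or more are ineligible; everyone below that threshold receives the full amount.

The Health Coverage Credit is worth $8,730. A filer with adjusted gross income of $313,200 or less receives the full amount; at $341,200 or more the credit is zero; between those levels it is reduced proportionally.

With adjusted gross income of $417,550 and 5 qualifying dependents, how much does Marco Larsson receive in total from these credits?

$10,410

Dependent Care Credit: base = 5 × $4,425 = $22,125. 10% of the $117,150 excess over $300,400 is $11,715; credit = $22,125 − $11,715 = $10,410.
Child Care Credit: $417,550 meets or exceeds the $331,600 cutoff, so the credit is $0.
Earned Income Credit: $417,550 meets or exceeds the $332,600 cutoff, so the credit is $0.
Health Coverage Credit: $417,550 is at or above $341,200, so the credit is $0.
Total: $10,410 + $0 + $0 + $0 = $10,410.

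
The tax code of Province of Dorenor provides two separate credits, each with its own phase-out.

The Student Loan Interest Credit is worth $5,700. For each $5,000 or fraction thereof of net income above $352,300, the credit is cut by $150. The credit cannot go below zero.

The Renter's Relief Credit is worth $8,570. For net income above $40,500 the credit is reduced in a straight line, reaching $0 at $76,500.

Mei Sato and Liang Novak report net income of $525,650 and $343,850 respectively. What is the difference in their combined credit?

Mei ($525,650): Student Loan Interest Credit: income exceeds $352,300 by $173,350, which is 35 full-or-partial $5,000 increments; reduction = 35 × $150 = $5,250, leaving $450. Renter's Relief Credit: $525,650 is at or above $76,500, so the credit is $0. total $450 + $0 = $450
Liang ($343,850): Student Loan Interest Credit: $343,850 is at or below the $352,300 threshold, so the full $5,700 applies. Renter's Relief Credit: $343,850 is at or above $76,500, so the credit is $0. total $5,700 + $0 = $5,700
Difference: |$450 − $5,700| = $5,250.

$5,250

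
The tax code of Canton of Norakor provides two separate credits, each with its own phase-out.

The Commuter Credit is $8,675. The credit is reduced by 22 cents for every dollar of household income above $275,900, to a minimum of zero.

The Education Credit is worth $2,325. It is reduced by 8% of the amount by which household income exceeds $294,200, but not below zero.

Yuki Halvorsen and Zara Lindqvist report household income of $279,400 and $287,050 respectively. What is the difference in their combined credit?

Yuki ($279,400): Commuter Credit: 22% of the $3,500 excess over $275,900 is $770; credit = $8,675 − $770 = $7,905. Education Credit: $279,400 is at or below the $294,200 threshold, so the full $2,325 applies. total $7,905 + $2,325 = $10,230
Zara ($287,050): Commuter Credit: 22% of the $11,150 excess over $275,900 is $2,453; credit = $8,675 − $2,453 = $6,222. Education Credit: $287,050 is at or below the $294,200 threshold, so the full $2,325 applies. total $6,222 + $2,325 = $8,547
Difference: |$10,230 − $8,547| = $1,683.

$1,683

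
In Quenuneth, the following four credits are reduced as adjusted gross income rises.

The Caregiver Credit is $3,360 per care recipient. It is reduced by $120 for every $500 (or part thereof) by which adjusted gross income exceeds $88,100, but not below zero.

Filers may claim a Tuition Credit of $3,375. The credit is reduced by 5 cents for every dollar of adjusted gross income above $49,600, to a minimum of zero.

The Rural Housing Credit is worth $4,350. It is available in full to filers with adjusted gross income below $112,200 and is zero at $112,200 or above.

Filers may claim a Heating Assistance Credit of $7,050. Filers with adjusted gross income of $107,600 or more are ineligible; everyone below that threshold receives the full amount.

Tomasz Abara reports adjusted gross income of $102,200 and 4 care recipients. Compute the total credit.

Caregiver Credit: base = 4 × $3,360 = $13,440. income exceeds $88,100 by $14,100, which is 29 full-or-partial $500 increments; reduction = 29 × $120 = $3,480, leaving $9,960.
Tuition Credit: 5% of the $52,600 excess over $49,600 is $2,630; credit = $3,375 − $2,630 = $745.
Rural Housing Credit: $102,200 is below the $112,200 cutoff, so the full $4,350 applies.
Heating Assistance Credit: $102,200 is below the $107,600 cutoff, so the full $7,050 applies.
Total: $9,960 + $745 + $4,350 + $7,050 = $22,105.

$22,105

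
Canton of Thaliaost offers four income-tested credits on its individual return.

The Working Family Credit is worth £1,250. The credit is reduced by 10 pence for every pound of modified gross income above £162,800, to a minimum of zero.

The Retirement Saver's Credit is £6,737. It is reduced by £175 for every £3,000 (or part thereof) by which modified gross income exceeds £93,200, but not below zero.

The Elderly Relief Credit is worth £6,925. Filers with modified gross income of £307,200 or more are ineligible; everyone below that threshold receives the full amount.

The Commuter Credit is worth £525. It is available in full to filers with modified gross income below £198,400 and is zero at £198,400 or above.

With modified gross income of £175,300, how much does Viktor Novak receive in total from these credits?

£9,287

Working Family Credit: 10% of the £12,500 excess over £162,800 is £1,250 ≥ base, so the credit is £0.
Retirement Saver's Credit: income exceeds £93,200 by £82,100, which is 28 full-or-partial £3,000 increments; reduction = 28 × £175 = £4,900, leaving £1,837.
Elderly Relief Credit: £175,300 is below the £307,200 cutoff, so the full £6,925 applies.
Commuter Credit: £175,300 is below the £198,400 cutoff, so the full £525 applies.
Total: £0 + £1,837 + £6,925 + £525 = £9,287.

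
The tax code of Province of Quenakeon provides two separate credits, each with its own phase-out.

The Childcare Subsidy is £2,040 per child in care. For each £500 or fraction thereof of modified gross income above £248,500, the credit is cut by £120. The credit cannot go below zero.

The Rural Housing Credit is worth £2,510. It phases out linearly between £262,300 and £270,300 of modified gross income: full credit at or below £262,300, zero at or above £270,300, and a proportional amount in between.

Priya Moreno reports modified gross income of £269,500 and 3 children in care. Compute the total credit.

Childcare Subsidy: base = 3 × £2,040 = £6,120. income exceeds £248,500 by £21,000, which is 42 full-or-partial £500 increments; reduction = 42 × £120 = £5,040, leaving £1,080.
Rural Housing Credit: £269,500 is £7,200 into a £8,000 phase-out range, leaving 800/8,000 of the credit: £2,510 × 800/8,000 = £251.
Total: £1,080 + £251 = £1,331.

£1,331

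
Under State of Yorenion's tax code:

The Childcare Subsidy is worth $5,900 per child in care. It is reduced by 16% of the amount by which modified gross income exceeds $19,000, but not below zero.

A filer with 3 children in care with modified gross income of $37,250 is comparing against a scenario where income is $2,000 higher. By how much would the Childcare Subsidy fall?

At $37,250 — base = 3 × $5,900 = $17,700. 16% of the $18,250 excess over $19,000 is $2,920; credit = $17,700 − $2,920 = $14,780.
At $39,250 — base = 3 × $5,900 = $17,700. 16% of the $20,250 excess over $19,000 is $3,240; credit = $17,700 − $3,240 = $14,460.
Lost: $14,780 − $14,460 = $320.

$320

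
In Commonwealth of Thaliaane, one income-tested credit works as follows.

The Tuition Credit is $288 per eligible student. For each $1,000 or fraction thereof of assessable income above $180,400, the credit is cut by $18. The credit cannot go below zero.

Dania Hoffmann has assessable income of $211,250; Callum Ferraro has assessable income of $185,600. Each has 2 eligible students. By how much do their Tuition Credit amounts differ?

Dania ($211,250): Tuition Credit: base = 2 × $288 = $576. income exceeds $180,400 by $30,850, which is 31 full-or-partial $1,000 increments; reduction = 31 × $18 = $558, leaving $18.
Callum ($185,600): Tuition Credit: base = 2 × $288 = $576. income exceeds $180,400 by $5,200, which is 6 full-or-partial $1,000 increments; reduction = 6 × $18 = $108, leaving $468.
Difference: |$18 − $468| = $450.

$450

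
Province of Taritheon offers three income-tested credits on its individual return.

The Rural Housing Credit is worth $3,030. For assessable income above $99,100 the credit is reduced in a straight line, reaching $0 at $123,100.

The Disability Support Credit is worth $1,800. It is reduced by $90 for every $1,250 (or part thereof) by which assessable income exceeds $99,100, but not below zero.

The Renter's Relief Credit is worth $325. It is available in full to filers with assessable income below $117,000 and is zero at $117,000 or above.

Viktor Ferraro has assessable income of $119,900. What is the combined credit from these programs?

Rural Housing Credit: $119,900 is $20,800 into a $24,000 phase-out range, leaving 3,200/24,000 of the credit: $3,030 × 3,200/24,000 = $404.
Disability Support Credit: income exceeds $99,100 by $20,800, which is 17 full-or-partial $1,250 increments; reduction = 17 × $90 = $1,530, leaving $270.
Renter's Relief Credit: $119,900 meets or exceeds the $117,000 cutoff, so the credit is $0.
Total: $404 + $270 + $0 = $674.

$674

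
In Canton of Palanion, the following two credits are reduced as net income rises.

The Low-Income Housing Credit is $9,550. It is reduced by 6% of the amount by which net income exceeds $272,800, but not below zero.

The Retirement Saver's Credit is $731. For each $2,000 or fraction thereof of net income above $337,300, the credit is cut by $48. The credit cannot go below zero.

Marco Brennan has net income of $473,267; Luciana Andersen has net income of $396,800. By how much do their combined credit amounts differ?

Marco ($473,267): Low-Income Housing Credit: 6% of the $200,467 excess over $272,800 is $12,028.02 ≥ base, so the credit is $0. Retirement Saver's Credit: income exceeds $337,300 by $135,967 → 68 increments × $48 = $3,264 ≥ base, so the credit is $0. total $0 + $0 = $0
Luciana ($396,800): Low-Income Housing Credit: 6% of the $124,000 excess over $272,800 is $7,440; credit = $9,550 − $7,440 = $2,110. Retirement Saver's Credit: income exceeds $337,300 by $59,500 → 30 increments × $48 = $1,440 ≥ base, so the credit is $0. total $2,110 + $0 = $2,110
Difference: |$0 − $2,110| = $2,110.

$2,110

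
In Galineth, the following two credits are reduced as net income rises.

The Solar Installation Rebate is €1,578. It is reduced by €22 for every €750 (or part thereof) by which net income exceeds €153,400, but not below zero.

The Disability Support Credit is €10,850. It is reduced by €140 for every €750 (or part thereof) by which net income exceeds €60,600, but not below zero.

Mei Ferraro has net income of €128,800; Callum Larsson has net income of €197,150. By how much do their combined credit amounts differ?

Mei (€128,800): Solar Installation Rebate: €128,800 is at or below the €153,400 threshold, so the full €1,578 applies. Disability Support Credit: income exceeds €60,600 by €68,200 → 91 increments × €140 = €12,740 ≥ base, so the credit is €0. total €1,578 + €0 = €1,578
Callum (€197,150): Solar Installation Rebate: income exceeds €153,400 by €43,750, which is 59 full-or-partial €750 increments; reduction = 59 × €22 = €1,298, leaving €280. Disability Support Credit: income exceeds €60,600 by €136,550 → 183 increments × €140 = €25,620 ≥ base, so the credit is €0. total €280 + €0 = €280
Difference: |€1,578 − €280| = €1,298.

€1,298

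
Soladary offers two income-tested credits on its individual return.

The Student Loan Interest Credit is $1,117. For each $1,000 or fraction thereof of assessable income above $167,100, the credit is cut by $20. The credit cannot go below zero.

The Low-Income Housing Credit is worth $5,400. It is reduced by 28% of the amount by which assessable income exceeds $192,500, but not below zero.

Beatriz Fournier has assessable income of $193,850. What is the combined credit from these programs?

Student Loan Interest Credit: income exceeds $167,100 by $26,750, which is 27 full-or-partial $1,000 increments; reduction = 27 × $20 = $540, leaving $577.
Low-Income Housing Credit: 28% of the $1,350 excess over $192,500 is $378; credit = $5,400 − $378 = $5,022.
Total: $577 + $5,022 = $5,599.

$5,599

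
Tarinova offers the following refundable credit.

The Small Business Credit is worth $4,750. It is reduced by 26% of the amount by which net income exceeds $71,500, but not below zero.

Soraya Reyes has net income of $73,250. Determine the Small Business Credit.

Small Business Credit: 26% of the $1,750 excess over $71,500 is $455; credit = $4,750 − $455 = $4,295.

$4,295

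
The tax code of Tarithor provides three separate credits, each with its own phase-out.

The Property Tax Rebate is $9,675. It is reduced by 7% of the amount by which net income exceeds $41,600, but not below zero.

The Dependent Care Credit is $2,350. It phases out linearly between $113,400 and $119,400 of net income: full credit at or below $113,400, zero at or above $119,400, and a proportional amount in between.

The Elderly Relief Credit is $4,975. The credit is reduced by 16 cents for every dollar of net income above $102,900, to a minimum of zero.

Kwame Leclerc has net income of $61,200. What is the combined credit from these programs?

$15,628

Property Tax Rebate: 7% of the $19,600 excess over $41,600 is $1,372; credit = $9,675 − $1,372 = $8,303.
Dependent Care Credit: $61,200 is at or below the $113,400 threshold, so the full $2,350 applies.
Elderly Relief Credit: $61,200 is at or below the $102,900 threshold, so the full $4,975 applies.
Total: $8,303 + $2,350 + $4,975 = $15,628.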